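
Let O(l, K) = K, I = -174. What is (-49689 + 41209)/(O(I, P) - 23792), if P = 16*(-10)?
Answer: 530/1497 ≈ 0.35404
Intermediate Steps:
P = -160
(-49689 + 41209)/(O(I, P) - 23792) = (-49689 + 41209)/(-160 - 23792) = -8480/(-23952) = -8480*(-1/23952) = 530/1497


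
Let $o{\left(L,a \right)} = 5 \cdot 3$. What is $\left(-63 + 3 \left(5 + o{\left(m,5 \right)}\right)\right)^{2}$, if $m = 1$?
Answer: $9$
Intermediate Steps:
$o{\left(L,a \right)} = 15$
$\left(-63 + 3 \left(5 + o{\left(m,5 \right)}\right)\right)^{2} = \left(-63 + 3 \left(5 + 15\right)\right)^{2} = \left(-63 + 3 \cdot 20\right)^{2} = \left(-63 + 60\right)^{2} = \left(-3\right)^{2} = 9$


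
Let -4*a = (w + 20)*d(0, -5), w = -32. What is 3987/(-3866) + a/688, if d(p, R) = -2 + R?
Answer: -1412121/1329904 ≈ -1.0618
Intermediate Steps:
a = -21 (a = -(-32 + 20)*(-2 - 5)/4 = -(-3)*(-7) = -¼*84 = -21)
3987/(-3866) + a/688 = 3987/(-3866) - 21/688 = 3987*(-1/3866) - 21*1/688 = -3987/3866 - 21/688 = -1412121/1329904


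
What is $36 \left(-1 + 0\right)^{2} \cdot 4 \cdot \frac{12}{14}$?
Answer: $\frac{864}{7} \approx 123.43$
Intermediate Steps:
$36 \left(-1 + 0\right)^{2} \cdot 4 \cdot \frac{12}{14} = 36 \left(-1\right)^{2} \cdot 4 \cdot 12 \cdot \frac{1}{14} = 36 \cdot 1 \cdot 4 \cdot \frac{6}{7} = 36 \cdot \frac{24}{7} = \frac{864}{7}$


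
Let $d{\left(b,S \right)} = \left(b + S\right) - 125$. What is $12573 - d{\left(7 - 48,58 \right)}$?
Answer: $12681$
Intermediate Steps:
$d{\left(b,S \right)} = -125 + S + b$ ($d{\left(b,S \right)} = \left(S + b\right) - 125 = -125 + S + b$)
$12573 - d{\left(7 - 48,58 \right)} = 12573 - \left(-125 + 58 + \left(7 - 48\right)\right) = 12573 - \left(-125 + 58 - 41\right) = 12573 - -108 = 12573 + 108 = 12681$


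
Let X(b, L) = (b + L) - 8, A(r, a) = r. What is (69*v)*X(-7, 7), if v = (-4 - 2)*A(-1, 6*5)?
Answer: -3312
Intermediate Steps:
X(b, L) = -8 + L + b (X(b, L) = (L + b) - 8 = -8 + L + b)
v = 6 (v = (-4 - 2)*(-1) = -6*(-1) = 6)
(69*v)*X(-7, 7) = (69*6)*(-8 + 7 - 7) = 414*(-8) = -3312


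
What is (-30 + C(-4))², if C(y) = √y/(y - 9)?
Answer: 152096/169 + 120*I/13 ≈ 899.98 + 9.2308*I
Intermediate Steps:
C(y) = √y/(-9 + y)
(-30 + C(-4))² = (-30 + √(-4)/(-9 - 4))² = (-30 + (2*I)/(-13))² = (-30 + (2*I)*(-1/13))² = (-30 - 2*I/13)²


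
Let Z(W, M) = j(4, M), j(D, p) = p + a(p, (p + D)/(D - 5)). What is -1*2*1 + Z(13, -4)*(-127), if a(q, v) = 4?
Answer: -2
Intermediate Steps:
j(D, p) = 4 + p (j(D, p) = p + 4 = 4 + p)
Z(W, M) = 4 + M
-1*2*1 + Z(13, -4)*(-127) = -1*2*1 + (4 - 4)*(-127) = -2*1 + 0*(-127) = -2 + 0 = -2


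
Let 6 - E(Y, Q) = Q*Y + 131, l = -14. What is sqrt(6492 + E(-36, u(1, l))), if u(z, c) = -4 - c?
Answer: 31*sqrt(7) ≈ 82.018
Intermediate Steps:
E(Y, Q) = -125 - Q*Y (E(Y, Q) = 6 - (Q*Y + 131) = 6 - (131 + Q*Y) = 6 + (-131 - Q*Y) = -125 - Q*Y)
sqrt(6492 + E(-36, u(1, l))) = sqrt(6492 + (-125 - 1*(-4 - 1*(-14))*(-36))) = sqrt(6492 + (-125 - 1*(-4 + 14)*(-36))) = sqrt(6492 + (-125 - 1*10*(-36))) = sqrt(6492 + (-125 + 360)) = sqrt(6492 + 235) = sqrt(6727) = 31*sqrt(7)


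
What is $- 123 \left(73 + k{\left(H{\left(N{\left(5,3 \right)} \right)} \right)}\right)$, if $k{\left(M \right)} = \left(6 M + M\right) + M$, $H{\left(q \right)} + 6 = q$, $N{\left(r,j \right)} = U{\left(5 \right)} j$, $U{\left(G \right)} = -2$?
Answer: $2829$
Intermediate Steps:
$N{\left(r,j \right)} = - 2 j$
$H{\left(q \right)} = -6 + q$
$k{\left(M \right)} = 8 M$ ($k{\left(M \right)} = 7 M + M = 8 M$)
$- 123 \left(73 + k{\left(H{\left(N{\left(5,3 \right)} \right)} \right)}\right) = - 123 \left(73 + 8 \left(-6 - 6\right)\right) = - 123 \left(73 + 8 \left(-12\right)\right) = - 123 \left(73 - 96\right) = \left(-123\right) \left(-23\right) = 2829$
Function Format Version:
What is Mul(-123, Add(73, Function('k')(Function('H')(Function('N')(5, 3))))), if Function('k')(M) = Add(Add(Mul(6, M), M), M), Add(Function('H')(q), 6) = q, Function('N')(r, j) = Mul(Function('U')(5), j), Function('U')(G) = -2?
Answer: 2829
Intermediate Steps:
Function('N')(r, j) = Mul(-2, j)
Function('H')(q) = Add(-6, q)
Function('k')(M) = Mul(8, M) (Function('k')(M) = Add(Mul(7, M), M) = Mul(8, M))
Mul(-123, Add(73, Function('k')(Function('H')(Function('N')(5, 3))))) = Mul(-123, Add(73, Mul(8, Add(-6, Mul(-2, 3))))) = Mul(-123, Add(73, Mul(8, Add(-6, -6)))) = Mul(-123, Add(73, Mul(8, -12))) = Mul(-123, Add(73, -96)) = Mul(-123, -23) = 2829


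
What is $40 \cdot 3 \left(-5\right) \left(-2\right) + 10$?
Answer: $1210$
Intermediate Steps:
$40 \cdot 3 \left(-5\right) \left(-2\right) + 10 = 40 \left(\left(-15\right) \left(-2\right)\right) + 10 = 40 \cdot 30 + 10 = 1200 + 10 = 1210$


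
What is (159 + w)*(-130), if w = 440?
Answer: -77870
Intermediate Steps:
(159 + w)*(-130) = (159 + 440)*(-130) = 599*(-130) = -77870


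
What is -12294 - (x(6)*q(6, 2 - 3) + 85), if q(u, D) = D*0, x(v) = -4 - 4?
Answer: -12379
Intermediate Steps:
x(v) = -8
q(u, D) = 0
-12294 - (x(6)*q(6, 2 - 3) + 85) = -12294 - (-8*0 + 85) = -12294 - (0 + 85) = -12294 - 1*85 = -12294 - 85 = -12379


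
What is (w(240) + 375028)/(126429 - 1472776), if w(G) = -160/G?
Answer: -1125082/4039041 ≈ -0.27855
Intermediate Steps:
(w(240) + 375028)/(126429 - 1472776) = (-160/240 + 375028)/(126429 - 1472776) = (-160*1/240 + 375028)/(-1346347) = (-2/3 + 375028)*(-1/1346347) = (1125082/3)*(-1/1346347) = -1125082/4039041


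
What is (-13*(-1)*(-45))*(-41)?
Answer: 23985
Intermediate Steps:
(-13*(-1)*(-45))*(-41) = (13*(-45))*(-41) = -585*(-41) = 23985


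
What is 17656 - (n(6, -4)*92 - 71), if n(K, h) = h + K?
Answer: 17543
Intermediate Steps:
n(K, h) = K + h
17656 - (n(6, -4)*92 - 71) = 17656 - ((6 - 4)*92 - 71) = 17656 - (2*92 - 71) = 17656 - (184 - 71) = 17656 - 1*113 = 17656 - 113 = 17543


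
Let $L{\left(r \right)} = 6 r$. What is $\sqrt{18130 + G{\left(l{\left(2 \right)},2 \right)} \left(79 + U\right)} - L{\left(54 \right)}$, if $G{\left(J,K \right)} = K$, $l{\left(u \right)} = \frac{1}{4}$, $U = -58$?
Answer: $-324 + 2 \sqrt{4543} \approx -189.2$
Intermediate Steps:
$l{\left(u \right)} = \frac{1}{4}$
$\sqrt{18130 + G{\left(l{\left(2 \right)},2 \right)} \left(79 + U\right)} - L{\left(54 \right)} = \sqrt{18130 + 2 \left(79 - 58\right)} - 6 \cdot 54 = \sqrt{18130 + 2 \cdot 21} - 324 = \sqrt{18130 + 42} - 324 = \sqrt{18172} - 324 = 2 \sqrt{4543} - 324 = -324 + 2 \sqrt{4543}$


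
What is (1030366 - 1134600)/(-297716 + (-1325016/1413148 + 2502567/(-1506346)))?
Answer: 5042769465716788/14403421727370895 ≈ 0.35011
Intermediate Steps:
(1030366 - 1134600)/(-297716 + (-1325016/1413148 + 2502567/(-1506346))) = -104234/(-297716 + (-1325016*1/1413148 + 2502567*(-1/1506346))) = -104234/(-297716 + (-30114/32117 - 2502567/1506346)) = -104234/(-297716 - 125737047783/48379314482) = -104234/(-14403421727370895/48379314482) = -104234*(-48379314482/14403421727370895) = 5042769465716788/14403421727370895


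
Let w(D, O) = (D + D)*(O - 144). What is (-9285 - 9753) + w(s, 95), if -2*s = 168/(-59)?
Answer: -1131474/59 ≈ -19178.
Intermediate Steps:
s = 84/59 (s = -84/(-59) = -84*(-1)/59 = -½*(-168/59) = 84/59 ≈ 1.4237)
w(D, O) = 2*D*(-144 + O) (w(D, O) = (2*D)*(-144 + O) = 2*D*(-144 + O))
(-9285 - 9753) + w(s, 95) = (-9285 - 9753) + 2*(84/59)*(-144 + 95) = -19038 + 2*(84/59)*(-49) = -19038 - 8232/59 = -1131474/59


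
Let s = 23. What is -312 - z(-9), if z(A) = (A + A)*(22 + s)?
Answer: 498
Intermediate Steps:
z(A) = 90*A (z(A) = (A + A)*(22 + 23) = (2*A)*45 = 90*A)
-312 - z(-9) = -312 - 90*(-9) = -312 - 1*(-810) = -312 + 810 = 498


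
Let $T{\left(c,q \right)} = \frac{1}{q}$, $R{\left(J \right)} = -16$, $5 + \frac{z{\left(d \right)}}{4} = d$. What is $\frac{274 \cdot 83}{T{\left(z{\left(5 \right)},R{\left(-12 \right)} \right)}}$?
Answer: $-363872$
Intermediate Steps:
$z{\left(d \right)} = -20 + 4 d$
$\frac{274 \cdot 83}{T{\left(z{\left(5 \right)},R{\left(-12 \right)} \right)}} = \frac{274 \cdot 83}{\frac{1}{-16}} = \frac{22742}{- \frac{1}{16}} = 22742 \left(-16\right) = -363872$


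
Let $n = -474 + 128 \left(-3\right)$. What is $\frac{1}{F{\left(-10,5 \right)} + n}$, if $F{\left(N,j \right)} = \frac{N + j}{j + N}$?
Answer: $- \frac{1}{857} \approx -0.0011669$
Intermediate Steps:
$F{\left(N,j \right)} = 1$ ($F{\left(N,j \right)} = \frac{N + j}{N + j} = 1$)
$n = -858$ ($n = -474 - 384 = -858$)
$\frac{1}{F{\left(-10,5 \right)} + n} = \frac{1}{1 - 858} = \frac{1}{-857} = - \frac{1}{857}$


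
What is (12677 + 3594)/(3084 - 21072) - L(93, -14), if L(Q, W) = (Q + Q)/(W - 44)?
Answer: 1201025/521652 ≈ 2.3023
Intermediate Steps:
L(Q, W) = 2*Q/(-44 + W) (L(Q, W) = (2*Q)/(-44 + W) = 2*Q/(-44 + W))
(12677 + 3594)/(3084 - 21072) - L(93, -14) = (12677 + 3594)/(3084 - 21072) - 2*93/(-44 - 14) = 16271/(-17988) - 2*93/(-58) = 16271*(-1/17988) - 2*93*(-1)/58 = -16271/17988 - 1*(-93/29) = -16271/17988 + 93/29 = 1201025/521652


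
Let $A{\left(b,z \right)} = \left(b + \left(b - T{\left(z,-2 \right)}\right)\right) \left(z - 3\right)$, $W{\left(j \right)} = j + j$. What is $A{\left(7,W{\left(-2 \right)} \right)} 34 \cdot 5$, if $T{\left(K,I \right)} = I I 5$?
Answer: $7140$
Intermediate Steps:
$T{\left(K,I \right)} = 5 I^{2}$ ($T{\left(K,I \right)} = I^{2} \cdot 5 = 5 I^{2}$)
$W{\left(j \right)} = 2 j$
$A{\left(b,z \right)} = \left(-20 + 2 b\right) \left(-3 + z\right)$ ($A{\left(b,z \right)} = \left(b + \left(b - 5 \left(-2\right)^{2}\right)\right) \left(z - 3\right) = \left(b + \left(b - 5 \cdot 4\right)\right) \left(-3 + z\right) = \left(b + \left(b - 20\right)\right) \left(-3 + z\right) = \left(b + \left(-20 + b\right)\right) \left(-3 + z\right) = \left(-20 + 2 b\right) \left(-3 + z\right)$)
$A{\left(7,W{\left(-2 \right)} \right)} 34 \cdot 5 = \left(60 - 20 \cdot 2 \left(-2\right) - 42 + 2 \cdot 7 \cdot 2 \left(-2\right)\right) 34 \cdot 5 = \left(60 - -80 - 42 + 2 \cdot 7 \left(-4\right)\right) 34 \cdot 5 = \left(60 + 80 - 42 - 56\right) 34 \cdot 5 = 42 \cdot 34 \cdot 5 = 1428 \cdot 5 = 7140$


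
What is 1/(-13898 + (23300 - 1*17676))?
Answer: -1/8274 ≈ -0.00012086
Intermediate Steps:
1/(-13898 + (23300 - 1*17676)) = 1/(-13898 + (23300 - 17676)) = 1/(-13898 + 5624) = 1/(-8274) = -1/8274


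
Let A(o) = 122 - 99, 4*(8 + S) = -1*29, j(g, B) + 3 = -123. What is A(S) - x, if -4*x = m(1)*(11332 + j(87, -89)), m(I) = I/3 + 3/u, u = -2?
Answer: -38945/12 ≈ -3245.4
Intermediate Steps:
j(g, B) = -126 (j(g, B) = -3 - 123 = -126)
S = -61/4 (S = -8 + (-1*29)/4 = -8 + (¼)*(-29) = -8 - 29/4 = -61/4 ≈ -15.250)
A(o) = 23
m(I) = -3/2 + I/3 (m(I) = I/3 + 3/(-2) = I*(⅓) + 3*(-½) = I/3 - 3/2 = -3/2 + I/3)
x = 39221/12 (x = -(-3/2 + (⅓)*1)*(11332 - 126)/4 = -(-3/2 + ⅓)*11206/4 = -(-7)*11206/24 = -¼*(-39221/3) = 39221/12 ≈ 3268.4)
A(S) - x = 23 - 1*39221/12 = 23 - 39221/12 = -38945/12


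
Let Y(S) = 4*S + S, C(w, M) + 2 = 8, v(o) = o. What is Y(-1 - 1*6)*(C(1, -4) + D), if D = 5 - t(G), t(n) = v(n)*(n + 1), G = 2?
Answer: -175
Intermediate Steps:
C(w, M) = 6 (C(w, M) = -2 + 8 = 6)
Y(S) = 5*S
t(n) = n*(1 + n) (t(n) = n*(n + 1) = n*(1 + n))
D = -1 (D = 5 - 2*(1 + 2) = 5 - 2*3 = 5 - 1*6 = 5 - 6 = -1)
Y(-1 - 1*6)*(C(1, -4) + D) = (5*(-1 - 1*6))*(6 - 1) = (5*(-1 - 6))*5 = (5*(-7))*5 = -35*5 = -175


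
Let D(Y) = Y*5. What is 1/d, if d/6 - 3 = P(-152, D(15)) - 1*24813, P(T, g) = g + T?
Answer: -1/149322 ≈ -6.6969e-6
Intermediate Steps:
D(Y) = 5*Y
P(T, g) = T + g
d = -149322 (d = 18 + 6*((-152 + 5*15) - 1*24813) = 18 + 6*((-152 + 75) - 24813) = 18 + 6*(-77 - 24813) = 18 + 6*(-24890) = 18 - 149340 = -149322)
1/d = 1/(-149322) = -1/149322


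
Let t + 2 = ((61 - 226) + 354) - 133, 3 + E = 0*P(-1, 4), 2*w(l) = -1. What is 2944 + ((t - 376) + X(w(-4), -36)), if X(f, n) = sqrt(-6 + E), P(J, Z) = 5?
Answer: 2622 + 3*I ≈ 2622.0 + 3.0*I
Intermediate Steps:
w(l) = -1/2 (w(l) = (1/2)*(-1) = -1/2)
E = -3 (E = -3 + 0*5 = -3 + 0 = -3)
X(f, n) = 3*I (X(f, n) = sqrt(-6 - 3) = sqrt(-9) = 3*I)
t = 54 (t = -2 + (((61 - 226) + 354) - 133) = -2 + ((-165 + 354) - 133) = -2 + (189 - 133) = -2 + 56 = 54)
2944 + ((t - 376) + X(w(-4), -36)) = 2944 + ((54 - 376) + 3*I) = 2944 + (-322 + 3*I) = 2622 + 3*I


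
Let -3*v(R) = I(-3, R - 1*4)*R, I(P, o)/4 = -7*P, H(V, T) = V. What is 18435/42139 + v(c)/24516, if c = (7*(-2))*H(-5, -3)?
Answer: 92340005/258269931 ≈ 0.35753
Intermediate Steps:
I(P, o) = -28*P (I(P, o) = 4*(-7*P) = -28*P)
c = 70 (c = (7*(-2))*(-5) = -14*(-5) = 70)
v(R) = -28*R (v(R) = -(-28*(-3))*R/3 = -28*R)
18435/42139 + v(c)/24516 = 18435/42139 - 28*70/24516 = 18435*(1/42139) - 1960*1/24516 = 18435/42139 - 490/6129 = 92340005/258269931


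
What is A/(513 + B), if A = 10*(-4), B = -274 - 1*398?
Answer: 40/159 ≈ 0.25157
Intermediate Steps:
B = -672 (B = -274 - 398 = -672)
A = -40
A/(513 + B) = -40/(513 - 672) = -40/(-159) = -1/159*(-40) = 40/159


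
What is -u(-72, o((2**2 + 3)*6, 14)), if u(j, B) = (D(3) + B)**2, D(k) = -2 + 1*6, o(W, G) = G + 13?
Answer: -961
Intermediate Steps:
o(W, G) = 13 + G
D(k) = 4 (D(k) = -2 + 6 = 4)
u(j, B) = (4 + B)**2
-u(-72, o((2**2 + 3)*6, 14)) = -(4 + (13 + 14))**2 = -(4 + 27)**2 = -1*31**2 = -1*961 = -961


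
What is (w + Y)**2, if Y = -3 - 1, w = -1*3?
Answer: 49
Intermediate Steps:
w = -3
Y = -4
(w + Y)**2 = (-3 - 4)**2 = (-7)**2 = 49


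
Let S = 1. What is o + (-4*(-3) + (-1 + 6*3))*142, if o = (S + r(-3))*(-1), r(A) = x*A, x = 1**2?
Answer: 4120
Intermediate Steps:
x = 1
r(A) = A (r(A) = 1*A = A)
o = 2 (o = (1 - 3)*(-1) = -2*(-1) = 2)
o + (-4*(-3) + (-1 + 6*3))*142 = 2 + (-4*(-3) + (-1 + 6*3))*142 = 2 + (12 + (-1 + 18))*142 = 2 + (12 + 17)*142 = 2 + 29*142 = 2 + 4118 = 4120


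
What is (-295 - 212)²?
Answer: 257049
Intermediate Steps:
(-295 - 212)² = (-507)² = 257049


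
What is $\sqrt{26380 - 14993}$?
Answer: $\sqrt{11387} \approx 106.71$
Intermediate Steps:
$\sqrt{26380 - 14993} = \sqrt{11387}$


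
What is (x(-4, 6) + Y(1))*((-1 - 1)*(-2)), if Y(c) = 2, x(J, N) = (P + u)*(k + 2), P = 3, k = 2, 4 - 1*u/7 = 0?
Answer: 504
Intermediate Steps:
u = 28 (u = 28 - 7*0 = 28 + 0 = 28)
x(J, N) = 124 (x(J, N) = (3 + 28)*(2 + 2) = 31*4 = 124)
(x(-4, 6) + Y(1))*((-1 - 1)*(-2)) = (124 + 2)*((-1 - 1)*(-2)) = 126*(-2*(-2)) = 126*4 = 504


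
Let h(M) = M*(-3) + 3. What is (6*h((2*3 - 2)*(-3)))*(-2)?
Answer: -468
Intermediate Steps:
h(M) = 3 - 3*M (h(M) = -3*M + 3 = 3 - 3*M)
(6*h((2*3 - 2)*(-3)))*(-2) = (6*(3 - 3*(2*3 - 2)*(-3)))*(-2) = (6*(3 - 3*(6 - 2)*(-3)))*(-2) = (6*(3 - 12*(-3)))*(-2) = (6*(3 - 3*(-12)))*(-2) = (6*(3 + 36))*(-2) = (6*39)*(-2) = 234*(-2) = -468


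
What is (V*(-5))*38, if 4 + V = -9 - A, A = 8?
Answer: 3990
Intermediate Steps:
V = -21 (V = -4 + (-9 - 1*8) = -4 + (-9 - 8) = -4 - 17 = -21)
(V*(-5))*38 = -21*(-5)*38 = 105*38 = 3990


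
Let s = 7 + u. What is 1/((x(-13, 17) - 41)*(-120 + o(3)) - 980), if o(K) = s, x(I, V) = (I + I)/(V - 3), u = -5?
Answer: 7/28540 ≈ 0.00024527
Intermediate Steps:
x(I, V) = 2*I/(-3 + V) (x(I, V) = (2*I)/(-3 + V) = 2*I/(-3 + V))
s = 2 (s = 7 - 5 = 2)
o(K) = 2
1/((x(-13, 17) - 41)*(-120 + o(3)) - 980) = 1/((2*(-13)/(-3 + 17) - 41)*(-120 + 2) - 980) = 1/((2*(-13)/14 - 41)*(-118) - 980) = 1/((2*(-13)*(1/14) - 41)*(-118) - 980) = 1/((-13/7 - 41)*(-118) - 980) = 1/(-300/7*(-118) - 980) = 1/(35400/7 - 980) = 1/(28540/7) = 7/28540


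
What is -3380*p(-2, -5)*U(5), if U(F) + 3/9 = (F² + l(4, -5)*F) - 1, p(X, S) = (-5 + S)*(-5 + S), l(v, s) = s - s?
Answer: -23998000/3 ≈ -7.9993e+6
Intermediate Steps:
l(v, s) = 0
p(X, S) = (-5 + S)²
U(F) = -4/3 + F² (U(F) = -⅓ + ((F² + 0*F) - 1) = -⅓ + ((F² + 0) - 1) = -⅓ + (F² - 1) = -⅓ + (-1 + F²) = -4/3 + F²)
-3380*p(-2, -5)*U(5) = -3380*(-5 - 5)²*(-4/3 + 5²) = -3380*(-10)²*(-4/3 + 25) = -338000*71/3 = -3380*7100/3 = -23998000/3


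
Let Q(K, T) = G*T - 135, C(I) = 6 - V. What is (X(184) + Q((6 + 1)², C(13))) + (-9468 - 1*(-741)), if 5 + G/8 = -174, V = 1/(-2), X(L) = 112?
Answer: -18058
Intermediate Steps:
V = -½ ≈ -0.50000
G = -1432 (G = -40 + 8*(-174) = -40 - 1392 = -1432)
C(I) = 13/2 (C(I) = 6 - 1*(-½) = 6 + ½ = 13/2)
Q(K, T) = -135 - 1432*T (Q(K, T) = -1432*T - 135 = -135 - 1432*T)
(X(184) + Q((6 + 1)², C(13))) + (-9468 - 1*(-741)) = (112 + (-135 - 1432*13/2)) + (-9468 - 1*(-741)) = (112 + (-135 - 9308)) + (-9468 + 741) = (112 - 9443) - 8727 = -9331 - 8727 = -18058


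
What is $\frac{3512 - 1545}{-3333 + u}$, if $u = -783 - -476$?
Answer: $- \frac{281}{520} \approx -0.54038$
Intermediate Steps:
$u = -307$ ($u = -783 + 476 = -307$)
$\frac{3512 - 1545}{-3333 + u} = \frac{3512 - 1545}{-3333 - 307} = \frac{1967}{-3640} = 1967 \left(- \frac{1}{3640}\right) = - \frac{281}{520}$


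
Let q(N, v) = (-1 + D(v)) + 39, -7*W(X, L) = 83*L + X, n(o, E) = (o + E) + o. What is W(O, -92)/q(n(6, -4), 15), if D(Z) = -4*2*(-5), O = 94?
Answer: 1257/91 ≈ 13.813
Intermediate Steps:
D(Z) = 40 (D(Z) = -8*(-5) = 40)
n(o, E) = E + 2*o (n(o, E) = (E + o) + o = E + 2*o)
W(X, L) = -83*L/7 - X/7 (W(X, L) = -(83*L + X)/7 = -(X + 83*L)/7 = -83*L/7 - X/7)
q(N, v) = 78 (q(N, v) = (-1 + 40) + 39 = 39 + 39 = 78)
W(O, -92)/q(n(6, -4), 15) = (-83/7*(-92) - ⅐*94)/78 = (7636/7 - 94/7)*(1/78) = (7542/7)*(1/78) = 1257/91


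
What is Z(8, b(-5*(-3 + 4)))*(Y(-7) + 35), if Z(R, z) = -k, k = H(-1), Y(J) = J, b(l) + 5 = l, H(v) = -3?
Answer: 84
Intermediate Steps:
b(l) = -5 + l
k = -3
Z(R, z) = 3 (Z(R, z) = -1*(-3) = 3)
Z(8, b(-5*(-3 + 4)))*(Y(-7) + 35) = 3*(-7 + 35) = 3*28 = 84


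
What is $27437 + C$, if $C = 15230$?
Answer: $42667$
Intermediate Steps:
$27437 + C = 27437 + 15230 = 42667$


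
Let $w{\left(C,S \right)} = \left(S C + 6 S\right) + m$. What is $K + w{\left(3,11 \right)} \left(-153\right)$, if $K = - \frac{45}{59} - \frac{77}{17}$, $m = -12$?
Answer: $- \frac{13356241}{1003} \approx -13316.0$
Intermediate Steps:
$w{\left(C,S \right)} = -12 + 6 S + C S$ ($w{\left(C,S \right)} = \left(S C + 6 S\right) - 12 = \left(C S + 6 S\right) - 12 = \left(6 S + C S\right) - 12 = -12 + 6 S + C S$)
$K = - \frac{5308}{1003}$ ($K = \left(-45\right) \frac{1}{59} - \frac{77}{17} = - \frac{45}{59} - \frac{77}{17} = - \frac{5308}{1003} \approx -5.2921$)
$K + w{\left(3,11 \right)} \left(-153\right) = - \frac{5308}{1003} + \left(-12 + 6 \cdot 11 + 3 \cdot 11\right) \left(-153\right) = - \frac{5308}{1003} + \left(-12 + 66 + 33\right) \left(-153\right) = - \frac{5308}{1003} + 87 \left(-153\right) = - \frac{5308}{1003} - 13311 = - \frac{13356241}{1003}$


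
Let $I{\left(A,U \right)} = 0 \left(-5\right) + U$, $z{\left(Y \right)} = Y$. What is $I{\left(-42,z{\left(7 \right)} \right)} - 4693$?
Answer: $-4686$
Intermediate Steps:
$I{\left(A,U \right)} = U$ ($I{\left(A,U \right)} = 0 + U = U$)
$I{\left(-42,z{\left(7 \right)} \right)} - 4693 = 7 - 4693 = -4686$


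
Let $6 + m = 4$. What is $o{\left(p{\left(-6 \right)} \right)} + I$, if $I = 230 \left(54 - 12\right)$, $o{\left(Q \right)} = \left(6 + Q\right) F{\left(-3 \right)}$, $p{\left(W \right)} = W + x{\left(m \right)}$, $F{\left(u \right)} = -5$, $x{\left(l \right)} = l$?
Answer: $9670$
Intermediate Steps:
$m = -2$ ($m = -6 + 4 = -2$)
$p{\left(W \right)} = -2 + W$ ($p{\left(W \right)} = W - 2 = -2 + W$)
$o{\left(Q \right)} = -30 - 5 Q$ ($o{\left(Q \right)} = \left(6 + Q\right) \left(-5\right) = -30 - 5 Q$)
$I = 9660$ ($I = 230 \cdot 42 = 9660$)
$o{\left(p{\left(-6 \right)} \right)} + I = \left(-30 - 5 \left(-2 - 6\right)\right) + 9660 = \left(-30 - -40\right) + 9660 = \left(-30 + 40\right) + 9660 = 10 + 9660 = 9670$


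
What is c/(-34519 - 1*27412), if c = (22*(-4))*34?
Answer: 176/3643 ≈ 0.048312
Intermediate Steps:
c = -2992 (c = -88*34 = -2992)
c/(-34519 - 1*27412) = -2992/(-34519 - 1*27412) = -2992/(-34519 - 27412) = -2992/(-61931) = -2992*(-1/61931) = 176/3643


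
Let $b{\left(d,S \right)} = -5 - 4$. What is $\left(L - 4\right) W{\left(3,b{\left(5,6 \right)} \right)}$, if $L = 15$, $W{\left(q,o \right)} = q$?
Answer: $33$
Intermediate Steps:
$b{\left(d,S \right)} = -9$
$\left(L - 4\right) W{\left(3,b{\left(5,6 \right)} \right)} = \left(15 - 4\right) 3 = 11 \cdot 3 = 33$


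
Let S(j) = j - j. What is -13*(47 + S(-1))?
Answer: -611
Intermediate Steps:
S(j) = 0
-13*(47 + S(-1)) = -13*(47 + 0) = -13*47 = -611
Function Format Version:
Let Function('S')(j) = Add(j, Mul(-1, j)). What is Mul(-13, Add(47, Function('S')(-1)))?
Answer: -611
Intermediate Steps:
Function('S')(j) = 0
Mul(-13, Add(47, Function('S')(-1))) = Mul(-13, Add(47, 0)) = Mul(-13, 47) = -611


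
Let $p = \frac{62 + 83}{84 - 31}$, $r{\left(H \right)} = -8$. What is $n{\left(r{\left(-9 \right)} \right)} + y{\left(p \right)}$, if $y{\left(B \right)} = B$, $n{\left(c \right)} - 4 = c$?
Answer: $- \frac{67}{53} \approx -1.2642$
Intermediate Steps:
$n{\left(c \right)} = 4 + c$
$p = \frac{145}{53} \approx 2.7358$
$n{\left(r{\left(-9 \right)} \right)} + y{\left(p \right)} = \left(4 - 8\right) + \frac{145}{53} = -4 + \frac{145}{53} = - \frac{67}{53}$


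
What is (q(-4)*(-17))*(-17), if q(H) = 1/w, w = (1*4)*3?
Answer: 289/12 ≈ 24.083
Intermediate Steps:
w = 12 (w = 4*3 = 12)
q(H) = 1/12
(q(-4)*(-17))*(-17) = ((1/12)*(-17))*(-17) = -17/12*(-17) = 289/12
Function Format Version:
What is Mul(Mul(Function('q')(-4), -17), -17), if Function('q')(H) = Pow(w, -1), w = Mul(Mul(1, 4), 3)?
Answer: Rational(289, 12) ≈ 24.083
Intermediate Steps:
w = 12 (w = Mul(4, 3) = 12)
Function('q')(H) = Rational(1, 12) (Function('q')(H) = Pow(12, -1) = Rational(1, 12))
Mul(Mul(Function('q')(-4), -17), -17) = Mul(Mul(Rational(1, 12), -17), -17) = Mul(Rational(-17, 12), -17) = Rational(289, 12)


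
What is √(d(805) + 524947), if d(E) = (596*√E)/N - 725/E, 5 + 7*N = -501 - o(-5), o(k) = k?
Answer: √(3415402695469842 - 54179348412*√805)/80661 ≈ 724.37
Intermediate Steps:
N = -501/7 (N = -5/7 + (-501 - 1*(-5))/7 = -5/7 + (-501 + 5)/7 = -5/7 + (⅐)*(-496) = -5/7 - 496/7 = -501/7 ≈ -71.571)
d(E) = -725/E - 4172*√E/501 (d(E) = (596*√E)/(-501/7) - 725/E = (596*√E)*(-7/501) - 725/E = -4172*√E/501 - 725/E = -725/E - 4172*√E/501)
√(d(805) + 524947) = √((1/501)*(-363225 - 3358460*√805)/805 + 524947) = √((1/501)*(1/805)*(-363225 - 3358460*√805) + 524947) = √((-145/161 - 4172*√805/501) + 524947) = √(84516322/161 - 4172*√805/501)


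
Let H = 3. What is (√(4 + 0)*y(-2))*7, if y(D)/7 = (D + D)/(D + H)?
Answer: -392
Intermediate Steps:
y(D) = 14*D/(3 + D) (y(D) = 7*((D + D)/(D + 3)) = 7*((2*D)/(3 + D)) = 7*(2*D/(3 + D)) = 14*D/(3 + D))
(√(4 + 0)*y(-2))*7 = (√(4 + 0)*(14*(-2)/(3 - 2)))*7 = (√4*(14*(-2)/1))*7 = (2*(14*(-2)*1))*7 = (2*(-28))*7 = -56*7 = -392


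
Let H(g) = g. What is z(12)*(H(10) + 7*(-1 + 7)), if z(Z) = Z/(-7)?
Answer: -624/7 ≈ -89.143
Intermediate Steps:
z(Z) = -Z/7 (z(Z) = Z*(-⅐) = -Z/7)
z(12)*(H(10) + 7*(-1 + 7)) = (-⅐*12)*(10 + 7*(-1 + 7)) = -12*(10 + 7*6)/7 = -12*(10 + 42)/7 = -12/7*52 = -624/7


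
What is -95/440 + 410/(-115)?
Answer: -7653/2024 ≈ -3.7811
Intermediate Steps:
-95/440 + 410/(-115) = -95*1/440 + 410*(-1/115) = -19/88 - 82/23 = -7653/2024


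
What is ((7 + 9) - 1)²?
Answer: 225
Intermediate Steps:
((7 + 9) - 1)² = (16 - 1)² = 15² = 225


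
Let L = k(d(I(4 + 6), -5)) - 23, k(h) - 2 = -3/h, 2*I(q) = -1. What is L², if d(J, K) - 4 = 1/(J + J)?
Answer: 484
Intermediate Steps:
I(q) = -½ (I(q) = (½)*(-1) = -½)
d(J, K) = 4 + 1/(2*J) (d(J, K) = 4 + 1/(J + J) = 4 + 1/(2*J))
k(h) = 2 - 3/h
L = -22 (L = (2 - 3/(4 + 1/(2*(-½)))) - 23 = (2 - 3/(4 + (½)*(-2))) - 23 = (2 - 3/(4 - 1)) - 23 = (2 - 3/3) - 23 = (2 - 3*⅓) - 23 = (2 - 1) - 23 = 1 - 23 = -22)
L² = (-22)² = 484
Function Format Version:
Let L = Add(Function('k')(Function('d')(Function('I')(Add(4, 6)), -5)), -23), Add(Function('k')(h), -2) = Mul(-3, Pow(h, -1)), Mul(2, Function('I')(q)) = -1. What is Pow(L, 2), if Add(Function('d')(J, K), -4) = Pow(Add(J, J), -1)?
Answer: 484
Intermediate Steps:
Function('I')(q) = Rational(-1, 2) (Function('I')(q) = Mul(Rational(1, 2), -1) = Rational(-1, 2))
Function('d')(J, K) = Add(4, Mul(Rational(1, 2), Pow(J, -1))) (Function('d')(J, K) = Add(4, Pow(Add(J, J), -1)) = Add(4, Pow(Mul(2, J), -1)) = Add(4, Mul(Rational(1, 2), Pow(J, -1))))
Function('k')(h) = Add(2, Mul(-3, Pow(h, -1)))
L = -22 (L = Add(Add(2, Mul(-3, Pow(Add(4, Mul(Rational(1, 2), Pow(Rational(-1, 2), -1))), -1))), -23) = Add(Add(2, Mul(-3, Pow(Add(4, Mul(Rational(1, 2), -2)), -1))), -23) = Add(Add(2, Mul(-3, Pow(Add(4, -1), -1))), -23) = Add(Add(2, Mul(-3, Pow(3, -1))), -23) = Add(Add(2, Mul(-3, Rational(1, 3))), -23) = Add(Add(2, -1), -23) = Add(1, -23) = -22)
Pow(L, 2) = Pow(-22, 2) = 484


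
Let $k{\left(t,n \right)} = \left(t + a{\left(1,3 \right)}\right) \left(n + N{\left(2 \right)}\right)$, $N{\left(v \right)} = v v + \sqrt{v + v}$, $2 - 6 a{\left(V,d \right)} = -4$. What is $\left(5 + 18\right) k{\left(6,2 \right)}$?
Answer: $1288$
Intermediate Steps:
$a{\left(V,d \right)} = 1$ ($a{\left(V,d \right)} = \frac{1}{3} - - \frac{2}{3} = \frac{1}{3} + \frac{2}{3} = 1$)
$N{\left(v \right)} = v^{2} + \sqrt{2} \sqrt{v}$ ($N{\left(v \right)} = v^{2} + \sqrt{2 v} = v^{2} + \sqrt{2} \sqrt{v}$)
$k{\left(t,n \right)} = \left(1 + t\right) \left(6 + n\right)$ ($k{\left(t,n \right)} = \left(t + 1\right) \left(n + \left(2^{2} + \sqrt{2} \sqrt{2}\right)\right) = \left(1 + t\right) \left(n + \left(4 + 2\right)\right) = \left(1 + t\right) \left(n + 6\right) = \left(1 + t\right) \left(6 + n\right)$)
$\left(5 + 18\right) k{\left(6,2 \right)} = \left(5 + 18\right) \left(6 + 2 + 6 \cdot 6 + 2 \cdot 6\right) = 23 \left(6 + 2 + 36 + 12\right) = 23 \cdot 56 = 1288$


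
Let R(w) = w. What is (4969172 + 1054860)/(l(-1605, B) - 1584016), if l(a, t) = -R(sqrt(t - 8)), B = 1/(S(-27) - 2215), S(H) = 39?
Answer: -2966249549398016/779973736237495 + 6884608*I*sqrt(591906)/779973736237495 ≈ -3.803 + 6.7909e-6*I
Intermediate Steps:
B = -1/2176 (B = 1/(39 - 2215) = 1/(-2176) = -1/2176 ≈ -0.00045956)
l(a, t) = -sqrt(-8 + t) (l(a, t) = -sqrt(t - 8) = -sqrt(-8 + t))
(4969172 + 1054860)/(l(-1605, B) - 1584016) = (4969172 + 1054860)/(-sqrt(-8 - 1/2176) - 1584016) = 6024032/(-sqrt(-17409/2176) - 1584016) = 6024032/(-I*sqrt(591906)/272 - 1584016) = 6024032/(-1584016 - I*sqrt(591906)/272)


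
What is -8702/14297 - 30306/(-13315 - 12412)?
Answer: 209408528/367818919 ≈ 0.56933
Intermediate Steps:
-8702/14297 - 30306/(-13315 - 12412) = -8702*1/14297 - 30306/(-25727) = -8702/14297 - 30306*(-1/25727) = -8702/14297 + 30306/25727 = 209408528/367818919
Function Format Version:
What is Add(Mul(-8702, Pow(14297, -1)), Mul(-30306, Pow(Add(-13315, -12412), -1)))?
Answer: Rational(209408528, 367818919) ≈ 0.56933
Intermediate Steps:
Add(Mul(-8702, Pow(14297, -1)), Mul(-30306, Pow(Add(-13315, -12412), -1))) = Add(Mul(-8702, Rational(1, 14297)), Mul(-30306, Pow(-25727, -1))) = Add(Rational(-8702, 14297), Mul(-30306, Rational(-1, 25727))) = Add(Rational(-8702, 14297), Rational(30306, 25727)) = Rational(209408528, 367818919)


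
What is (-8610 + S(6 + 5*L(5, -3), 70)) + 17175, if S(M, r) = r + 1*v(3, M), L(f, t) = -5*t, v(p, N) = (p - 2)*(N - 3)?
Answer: 8713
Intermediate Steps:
v(p, N) = (-3 + N)*(-2 + p) (v(p, N) = (-2 + p)*(-3 + N) = (-3 + N)*(-2 + p))
S(M, r) = -3 + M + r (S(M, r) = r + 1*(6 - 3*3 - 2*M + M*3) = r + 1*(6 - 9 - 2*M + 3*M) = r + 1*(-3 + M) = r + (-3 + M) = -3 + M + r)
(-8610 + S(6 + 5*L(5, -3), 70)) + 17175 = (-8610 + (-3 + (6 + 5*(-5*(-3))) + 70)) + 17175 = (-8610 + (-3 + (6 + 5*15) + 70)) + 17175 = (-8610 + (-3 + (6 + 75) + 70)) + 17175 = (-8610 + (-3 + 81 + 70)) + 17175 = (-8610 + 148) + 17175 = -8462 + 17175 = 8713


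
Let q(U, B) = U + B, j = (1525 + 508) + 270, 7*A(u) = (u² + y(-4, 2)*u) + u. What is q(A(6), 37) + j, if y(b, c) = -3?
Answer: 16404/7 ≈ 2343.4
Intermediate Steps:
A(u) = -2*u/7 + u²/7 (A(u) = ((u² - 3*u) + u)/7 = (u² - 2*u)/7 = -2*u/7 + u²/7)
j = 2303 (j = 2033 + 270 = 2303)
q(U, B) = B + U
q(A(6), 37) + j = (37 + (⅐)*6*(-2 + 6)) + 2303 = (37 + (⅐)*6*4) + 2303 = (37 + 24/7) + 2303 = 283/7 + 2303 = 16404/7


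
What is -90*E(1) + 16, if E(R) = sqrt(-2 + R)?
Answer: 16 - 90*I ≈ 16.0 - 90.0*I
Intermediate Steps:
-90*E(1) + 16 = -90*sqrt(-2 + 1) + 16 = -90*I + 16 = 16 - 90*I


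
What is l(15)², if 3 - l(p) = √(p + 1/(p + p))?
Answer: (90 - √13530)²/900 ≈ 0.76963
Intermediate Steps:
l(p) = 3 - √(p + 1/(2*p)) (l(p) = 3 - √(p + 1/(p + p)) = 3 - √(p + 1/(2*p)))
l(15)² = (3 - √(2/15 + 4*15)/2)² = (3 - √(2*(1/15) + 60)/2)² = (3 - √(2/15 + 60)/2)² = (3 - √13530/30)²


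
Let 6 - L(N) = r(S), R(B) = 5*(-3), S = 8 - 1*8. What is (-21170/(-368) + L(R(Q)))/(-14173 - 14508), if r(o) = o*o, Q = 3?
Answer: -11689/5277304 ≈ -0.0022150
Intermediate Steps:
S = 0 (S = 8 - 8 = 0)
r(o) = o**2
R(B) = -15
L(N) = 6 (L(N) = 6 - 1*0**2 = 6 - 1*0 = 6 + 0 = 6)
(-21170/(-368) + L(R(Q)))/(-14173 - 14508) = (-21170/(-368) + 6)/(-14173 - 14508) = (-21170*(-1)/368 + 6)/(-28681) = (-58*(-365/368) + 6)*(-1/28681) = (10585/184 + 6)*(-1/28681) = (11689/184)*(-1/28681) = -11689/5277304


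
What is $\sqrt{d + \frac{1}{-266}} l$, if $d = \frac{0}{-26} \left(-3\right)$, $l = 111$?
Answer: $\frac{111 i \sqrt{266}}{266} \approx 6.8058 i$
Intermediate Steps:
$d = 0$ ($d = 0 \left(- \frac{1}{26}\right) \left(-3\right) = 0 \left(-3\right) = 0$)
$\sqrt{d + \frac{1}{-266}} l = \sqrt{0 + \frac{1}{-266}} \cdot 111 = \sqrt{0 - \frac{1}{266}} \cdot 111 = \sqrt{- \frac{1}{266}} \cdot 111 = \frac{i \sqrt{266}}{266} \cdot 111 = \frac{111 i \sqrt{266}}{266}$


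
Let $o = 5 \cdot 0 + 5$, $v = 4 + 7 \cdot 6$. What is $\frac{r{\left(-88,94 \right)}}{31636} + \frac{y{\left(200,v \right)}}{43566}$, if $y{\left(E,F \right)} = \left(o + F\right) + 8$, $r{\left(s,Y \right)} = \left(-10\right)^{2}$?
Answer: $\frac{1555781}{344563494} \approx 0.0045152$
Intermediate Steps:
$v = 46$ ($v = 4 + 42 = 46$)
$r{\left(s,Y \right)} = 100$
$o = 5$ ($o = 0 + 5 = 5$)
$y{\left(E,F \right)} = 13 + F$ ($y{\left(E,F \right)} = \left(5 + F\right) + 8 = 13 + F$)
$\frac{r{\left(-88,94 \right)}}{31636} + \frac{y{\left(200,v \right)}}{43566} = \frac{100}{31636} + \frac{13 + 46}{43566} = 100 \cdot \frac{1}{31636} + 59 \cdot \frac{1}{43566} = \frac{25}{7909} + \frac{59}{43566} = \frac{1555781}{344563494}$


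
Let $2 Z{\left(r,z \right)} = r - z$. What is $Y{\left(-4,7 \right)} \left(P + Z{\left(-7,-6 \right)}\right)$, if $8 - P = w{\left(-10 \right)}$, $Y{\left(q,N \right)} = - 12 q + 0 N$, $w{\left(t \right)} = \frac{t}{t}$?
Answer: $312$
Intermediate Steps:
$Z{\left(r,z \right)} = \frac{r}{2} - \frac{z}{2}$ ($Z{\left(r,z \right)} = \frac{r - z}{2} = \frac{r}{2} - \frac{z}{2}$)
$w{\left(t \right)} = 1$
$Y{\left(q,N \right)} = - 12 q$ ($Y{\left(q,N \right)} = - 12 q + 0 = - 12 q$)
$P = 7$ ($P = 8 - 1 = 7$)
$Y{\left(-4,7 \right)} \left(P + Z{\left(-7,-6 \right)}\right) = \left(-12\right) \left(-4\right) \left(7 + \left(\frac{1}{2} \left(-7\right) - -3\right)\right) = 48 \left(7 + \left(- \frac{7}{2} + 3\right)\right) = 48 \left(7 - \frac{1}{2}\right) = 48 \cdot \frac{13}{2} = 312$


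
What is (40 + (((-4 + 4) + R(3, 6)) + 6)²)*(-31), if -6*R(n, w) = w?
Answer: -2015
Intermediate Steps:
R(n, w) = -w/6
(40 + (((-4 + 4) + R(3, 6)) + 6)²)*(-31) = (40 + (((-4 + 4) - ⅙*6) + 6)²)*(-31) = (40 + ((0 - 1) + 6)²)*(-31) = (40 + (-1 + 6)²)*(-31) = (40 + 5²)*(-31) = (40 + 25)*(-31) = 65*(-31) = -2015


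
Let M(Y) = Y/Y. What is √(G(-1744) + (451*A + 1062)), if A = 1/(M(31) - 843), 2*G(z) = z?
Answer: √134323418/842 ≈ 13.765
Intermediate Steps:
M(Y) = 1
G(z) = z/2
A = -1/842 (A = 1/(1 - 843) = 1/(-842) = -1/842 ≈ -0.0011876)
√(G(-1744) + (451*A + 1062)) = √((½)*(-1744) + (451*(-1/842) + 1062)) = √(-872 + (-451/842 + 1062)) = √(-872 + 893753/842) = √(159529/842) = √134323418/842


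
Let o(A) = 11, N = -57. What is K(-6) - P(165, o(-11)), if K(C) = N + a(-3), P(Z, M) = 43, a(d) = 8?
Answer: -92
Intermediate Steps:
K(C) = -49 (K(C) = -57 + 8 = -49)
K(-6) - P(165, o(-11)) = -49 - 1*43 = -49 - 43 = -92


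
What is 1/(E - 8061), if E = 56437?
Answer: 1/48376 ≈ 2.0671e-5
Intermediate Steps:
1/(E - 8061) = 1/(56437 - 8061) = 1/48376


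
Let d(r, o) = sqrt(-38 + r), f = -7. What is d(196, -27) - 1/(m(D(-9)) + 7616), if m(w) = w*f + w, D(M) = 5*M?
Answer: -1/7886 + sqrt(158) ≈ 12.570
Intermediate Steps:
m(w) = -6*w (m(w) = w*(-7) + w = -7*w + w = -6*w)
d(196, -27) - 1/(m(D(-9)) + 7616) = sqrt(-38 + 196) - 1/(-30*(-9) + 7616) = sqrt(158) - 1/(-6*(-45) + 7616) = sqrt(158) - 1/(270 + 7616) = sqrt(158) - 1/7886 = -1/7886 + sqrt(158)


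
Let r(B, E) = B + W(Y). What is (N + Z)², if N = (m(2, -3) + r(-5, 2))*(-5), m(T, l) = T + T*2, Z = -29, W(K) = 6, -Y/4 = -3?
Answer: 4096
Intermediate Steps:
Y = 12 (Y = -4*(-3) = 12)
r(B, E) = 6 + B (r(B, E) = B + 6 = 6 + B)
m(T, l) = 3*T (m(T, l) = T + 2*T = 3*T)
N = -35 (N = (3*2 + (6 - 5))*(-5) = (6 + 1)*(-5) = 7*(-5) = -35)
(N + Z)² = (-35 - 29)² = (-64)² = 4096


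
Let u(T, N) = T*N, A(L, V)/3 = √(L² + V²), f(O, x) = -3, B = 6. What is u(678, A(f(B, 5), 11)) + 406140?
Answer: 406140 + 2034*√130 ≈ 4.2933e+5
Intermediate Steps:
A(L, V) = 3*√(L² + V²)
u(T, N) = N*T
u(678, A(f(B, 5), 11)) + 406140 = (3*√((-3)² + 11²))*678 + 406140 = (3*√(9 + 121))*678 + 406140 = (3*√130)*678 + 406140 = 2034*√130 + 406140 = 406140 + 2034*√130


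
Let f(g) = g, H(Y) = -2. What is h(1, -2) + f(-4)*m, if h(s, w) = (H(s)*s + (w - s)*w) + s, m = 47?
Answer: -183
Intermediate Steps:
h(s, w) = -s + w*(w - s) (h(s, w) = (-2*s + (w - s)*w) + s = (-2*s + w*(w - s)) + s = -s + w*(w - s))
h(1, -2) + f(-4)*m = ((-2)² - 1*1 - 1*1*(-2)) - 4*47 = (4 - 1 + 2) - 188 = 5 - 188 = -183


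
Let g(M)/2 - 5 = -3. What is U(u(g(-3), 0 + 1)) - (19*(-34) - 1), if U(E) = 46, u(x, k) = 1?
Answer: 693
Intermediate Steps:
g(M) = 4 (g(M) = 10 + 2*(-3) = 10 - 6 = 4)
U(u(g(-3), 0 + 1)) - (19*(-34) - 1) = 46 - (19*(-34) - 1) = 46 - (-646 - 1) = 46 - 1*(-647) = 46 + 647 = 693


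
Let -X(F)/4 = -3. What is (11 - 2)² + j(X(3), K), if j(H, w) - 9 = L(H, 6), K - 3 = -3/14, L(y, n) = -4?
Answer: 86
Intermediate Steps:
X(F) = 12 (X(F) = -4*(-3) = 12)
K = 39/14 (K = 3 - 3/14 = 39/14 ≈ 2.7857)
j(H, w) = 5 (j(H, w) = 9 - 4 = 5)
(11 - 2)² + j(X(3), K) = (11 - 2)² + 5 = 9² + 5 = 81 + 5 = 86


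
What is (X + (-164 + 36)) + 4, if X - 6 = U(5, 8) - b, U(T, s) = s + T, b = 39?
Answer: -144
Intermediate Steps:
U(T, s) = T + s
X = -20 (X = 6 + ((5 + 8) - 1*39) = 6 + (13 - 39) = 6 - 26 = -20)
(X + (-164 + 36)) + 4 = (-20 + (-164 + 36)) + 4 = (-20 - 128) + 4 = -148 + 4 = -144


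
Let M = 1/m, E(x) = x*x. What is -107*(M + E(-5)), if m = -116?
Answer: -310193/116 ≈ -2674.1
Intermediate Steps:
E(x) = x²
M = -1/116 (M = 1/(-116) = -1/116 ≈ -0.0086207)
-107*(M + E(-5)) = -107*(-1/116 + (-5)²) = -107*(-1/116 + 25) = -107*2899/116 = -310193/116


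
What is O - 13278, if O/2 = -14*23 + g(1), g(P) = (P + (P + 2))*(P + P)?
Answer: -13906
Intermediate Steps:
g(P) = 2*P*(2 + 2*P) (g(P) = (P + (2 + P))*(2*P) = (2 + 2*P)*(2*P) = 2*P*(2 + 2*P))
O = -628 (O = 2*(-14*23 + 4*1*(1 + 1)) = 2*(-322 + 4*1*2) = 2*(-322 + 8) = 2*(-314) = -628)
O - 13278 = -628 - 13278 = -13906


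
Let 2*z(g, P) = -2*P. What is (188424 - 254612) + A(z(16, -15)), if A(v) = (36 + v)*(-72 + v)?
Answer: -69095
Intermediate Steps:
z(g, P) = -P (z(g, P) = (-2*P)/2 = -P)
A(v) = (-72 + v)*(36 + v)
(188424 - 254612) + A(z(16, -15)) = (188424 - 254612) + (-2592 + (-1*(-15))² - (-36)*(-15)) = -66188 + (-2592 + 15² - 36*15) = -66188 + (-2592 + 225 - 540) = -66188 - 2907 = -69095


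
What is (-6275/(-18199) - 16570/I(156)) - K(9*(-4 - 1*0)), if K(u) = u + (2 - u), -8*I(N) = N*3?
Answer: 599590469/2129283 ≈ 281.59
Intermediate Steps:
I(N) = -3*N/8 (I(N) = -N*3/8 = -3*N/8)
K(u) = 2
(-6275/(-18199) - 16570/I(156)) - K(9*(-4 - 1*0)) = (-6275/(-18199) - 16570/((-3/8*156))) - 1*2 = (-6275*(-1/18199) - 16570/(-117/2)) - 2 = (6275/18199 - 16570*(-2/117)) - 2 = (6275/18199 + 33140/117) - 2 = 603849035/2129283 - 2 = 599590469/2129283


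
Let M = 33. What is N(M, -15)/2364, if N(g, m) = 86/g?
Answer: 43/39006 ≈ 0.0011024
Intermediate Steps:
N(M, -15)/2364 = (86/33)/2364 = (86*(1/33))*(1/2364) = (86/33)*(1/2364) = 43/39006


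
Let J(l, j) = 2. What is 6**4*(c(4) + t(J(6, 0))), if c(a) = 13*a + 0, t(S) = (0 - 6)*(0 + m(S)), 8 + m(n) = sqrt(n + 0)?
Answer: 129600 - 7776*sqrt(2) ≈ 1.1860e+5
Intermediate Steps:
m(n) = -8 + sqrt(n) (m(n) = -8 + sqrt(n + 0) = -8 + sqrt(n))
t(S) = 48 - 6*sqrt(S) (t(S) = (0 - 6)*(0 + (-8 + sqrt(S))) = -6*(-8 + sqrt(S)) = 48 - 6*sqrt(S))
c(a) = 13*a
6**4*(c(4) + t(J(6, 0))) = 6**4*(13*4 + (48 - 6*sqrt(2))) = 1296*(52 + (48 - 6*sqrt(2))) = 1296*(100 - 6*sqrt(2)) = 129600 - 7776*sqrt(2)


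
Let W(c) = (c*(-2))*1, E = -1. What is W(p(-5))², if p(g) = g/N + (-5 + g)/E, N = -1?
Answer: 900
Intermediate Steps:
p(g) = 5 - 2*g (p(g) = g/(-1) + (-5 + g)/(-1) = g*(-1) + (-5 + g)*(-1) = -g + (5 - g) = 5 - 2*g)
W(c) = -2*c (W(c) = -2*c*1 = -2*c)
W(p(-5))² = (-2*(5 - 2*(-5)))² = (-2*(5 + 10))² = (-2*15)² = (-30)² = 900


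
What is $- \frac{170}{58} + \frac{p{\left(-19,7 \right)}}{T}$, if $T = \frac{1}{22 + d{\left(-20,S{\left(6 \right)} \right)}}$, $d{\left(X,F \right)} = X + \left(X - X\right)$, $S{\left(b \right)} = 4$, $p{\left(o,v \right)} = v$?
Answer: $\frac{321}{29} \approx 11.069$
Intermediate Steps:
$d{\left(X,F \right)} = X$ ($d{\left(X,F \right)} = X + 0 = X$)
$T = \frac{1}{2}$ ($T = \frac{1}{22 - 20} = \frac{1}{2} \approx 0.5$)
$- \frac{170}{58} + \frac{p{\left(-19,7 \right)}}{T} = - \frac{170}{58} + 7 \frac{1}{\frac{1}{2}} = \left(-170\right) \frac{1}{58} + 7 \cdot 2 = - \frac{85}{29} + 14 = \frac{321}{29}$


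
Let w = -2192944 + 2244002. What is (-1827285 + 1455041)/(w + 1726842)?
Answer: -93061/444475 ≈ -0.20937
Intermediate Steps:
w = 51058
(-1827285 + 1455041)/(w + 1726842) = (-1827285 + 1455041)/(51058 + 1726842) = -372244/1777900 = -372244*1/1777900 = -93061/444475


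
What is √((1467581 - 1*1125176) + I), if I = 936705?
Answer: √1279110 ≈ 1131.0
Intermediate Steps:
√((1467581 - 1*1125176) + I) = √((1467581 - 1*1125176) + 936705) = √((1467581 - 1125176) + 936705) = √(342405 + 936705) = √1279110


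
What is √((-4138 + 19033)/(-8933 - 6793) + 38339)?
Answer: √1053474638666/5242 ≈ 195.80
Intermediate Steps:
√((-4138 + 19033)/(-8933 - 6793) + 38339) = √(14895/(-15726) + 38339) = √(14895*(-1/15726) + 38339) = √(-4965/5242 + 38339) = √(200968073/5242) = √1053474638666/5242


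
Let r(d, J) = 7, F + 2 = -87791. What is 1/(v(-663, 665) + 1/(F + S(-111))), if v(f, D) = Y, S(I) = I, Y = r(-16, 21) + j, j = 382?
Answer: 87904/34194655 ≈ 0.0025707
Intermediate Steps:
F = -87793 (F = -2 - 87791 = -87793)
Y = 389 (Y = 7 + 382 = 389)
v(f, D) = 389
1/(v(-663, 665) + 1/(F + S(-111))) = 1/(389 + 1/(-87793 - 111)) = 1/(389 + 1/(-87904)) = 1/(389 - 1/87904) = 1/(34194655/87904) = 87904/34194655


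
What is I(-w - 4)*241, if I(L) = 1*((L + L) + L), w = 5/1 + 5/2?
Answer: -16629/2 ≈ -8314.5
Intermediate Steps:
w = 15/2 (w = 5*1 + 5*(½) = 5 + 5/2 = 15/2 ≈ 7.5000)
I(L) = 3*L (I(L) = 1*(2*L + L) = 1*(3*L) = 3*L)
I(-w - 4)*241 = (3*(-1*15/2 - 4))*241 = (3*(-15/2 - 4))*241 = (3*(-23/2))*241 = -69/2*241 = -16629/2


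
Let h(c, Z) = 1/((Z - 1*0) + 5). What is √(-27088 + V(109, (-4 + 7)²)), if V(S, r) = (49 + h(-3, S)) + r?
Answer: I*√351281766/114 ≈ 164.41*I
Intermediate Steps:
h(c, Z) = 1/(5 + Z) (h(c, Z) = 1/((Z + 0) + 5) = 1/(Z + 5) = 1/(5 + Z))
V(S, r) = 49 + r + 1/(5 + S) (V(S, r) = (49 + 1/(5 + S)) + r = 49 + r + 1/(5 + S))
√(-27088 + V(109, (-4 + 7)²)) = √(-27088 + (1 + (5 + 109)*(49 + (-4 + 7)²))/(5 + 109)) = √(-27088 + (1 + 114*(49 + 3²))/114) = √(-27088 + (1 + 114*(49 + 9))/114) = √(-27088 + (1 + 114*58)/114) = √(-27088 + (1 + 6612)/114) = √(-27088 + (1/114)*6613) = √(-27088 + 6613/114) = √(-3081419/114) = I*√351281766/114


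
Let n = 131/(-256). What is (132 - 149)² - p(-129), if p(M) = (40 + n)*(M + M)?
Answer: 1341053/128 ≈ 10477.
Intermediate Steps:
n = -131/256 (n = 131*(-1/256) = -131/256 ≈ -0.51172)
p(M) = 10109*M/128 (p(M) = (40 - 131/256)*(M + M) = 10109*(2*M)/256 = 10109*M/128)
(132 - 149)² - p(-129) = (132 - 149)² - 10109*(-129)/128 = (-17)² - 1*(-1304061/128) = 289 + 1304061/128 = 1341053/128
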